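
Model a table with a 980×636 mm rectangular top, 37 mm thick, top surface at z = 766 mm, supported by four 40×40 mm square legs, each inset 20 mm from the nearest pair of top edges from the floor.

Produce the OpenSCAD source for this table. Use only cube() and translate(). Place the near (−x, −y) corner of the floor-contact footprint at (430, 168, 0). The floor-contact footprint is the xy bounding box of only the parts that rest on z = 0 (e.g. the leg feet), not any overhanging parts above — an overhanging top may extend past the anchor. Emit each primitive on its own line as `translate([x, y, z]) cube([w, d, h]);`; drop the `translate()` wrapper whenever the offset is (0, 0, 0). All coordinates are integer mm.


// leg_h = 766 - 37 = 729
translate([410, 148, 729]) cube([980, 636, 37]);
translate([430, 168, 0]) cube([40, 40, 729]);
translate([1330, 168, 0]) cube([40, 40, 729]);
translate([430, 724, 0]) cube([40, 40, 729]);
translate([1330, 724, 0]) cube([40, 40, 729]);


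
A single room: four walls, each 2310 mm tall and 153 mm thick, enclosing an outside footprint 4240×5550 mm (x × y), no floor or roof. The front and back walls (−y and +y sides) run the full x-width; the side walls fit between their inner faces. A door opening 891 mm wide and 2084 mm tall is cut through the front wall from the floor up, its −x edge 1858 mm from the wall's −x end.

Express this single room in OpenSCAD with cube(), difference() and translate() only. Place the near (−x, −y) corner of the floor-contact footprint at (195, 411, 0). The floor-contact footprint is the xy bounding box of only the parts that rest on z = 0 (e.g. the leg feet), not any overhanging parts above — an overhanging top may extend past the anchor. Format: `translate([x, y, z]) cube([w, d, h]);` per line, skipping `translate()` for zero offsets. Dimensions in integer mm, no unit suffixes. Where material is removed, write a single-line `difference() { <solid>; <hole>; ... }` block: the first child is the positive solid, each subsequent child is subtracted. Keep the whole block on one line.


difference() { translate([195, 411, 0]) cube([4240, 153, 2310]); translate([2053, 411, 0]) cube([891, 153, 2084]); }
translate([195, 5808, 0]) cube([4240, 153, 2310]);
translate([195, 564, 0]) cube([153, 5244, 2310]);
translate([4282, 564, 0]) cube([153, 5244, 2310]);


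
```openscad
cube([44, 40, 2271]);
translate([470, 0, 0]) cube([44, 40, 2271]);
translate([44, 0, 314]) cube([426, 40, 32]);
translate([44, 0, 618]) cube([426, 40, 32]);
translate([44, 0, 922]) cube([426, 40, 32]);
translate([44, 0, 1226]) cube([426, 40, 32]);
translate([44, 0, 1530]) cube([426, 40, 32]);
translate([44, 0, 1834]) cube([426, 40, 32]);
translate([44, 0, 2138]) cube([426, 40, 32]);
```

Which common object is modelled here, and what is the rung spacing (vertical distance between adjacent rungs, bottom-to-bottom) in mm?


A ladder. The rung spacing is 304 mm.

Two tall 44×40 posts with 7 short bars between them — a ladder. Adjacent rungs sit at z = 314 and z = 618, so the spacing is 618 − 314 = 304 mm.


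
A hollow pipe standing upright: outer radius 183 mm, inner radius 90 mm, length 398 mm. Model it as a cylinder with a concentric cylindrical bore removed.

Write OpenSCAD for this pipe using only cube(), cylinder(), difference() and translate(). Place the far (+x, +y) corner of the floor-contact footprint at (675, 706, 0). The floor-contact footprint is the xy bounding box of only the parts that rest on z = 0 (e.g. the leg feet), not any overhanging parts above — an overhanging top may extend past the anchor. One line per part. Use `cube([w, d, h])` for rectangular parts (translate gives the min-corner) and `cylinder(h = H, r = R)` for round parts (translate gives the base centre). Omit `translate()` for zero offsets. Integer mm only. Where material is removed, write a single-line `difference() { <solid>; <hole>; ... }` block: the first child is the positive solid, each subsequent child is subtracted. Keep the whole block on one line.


difference() { translate([492, 523, 0]) cylinder(h = 398, r = 183); translate([492, 523, 0]) cylinder(h = 398, r = 90); }


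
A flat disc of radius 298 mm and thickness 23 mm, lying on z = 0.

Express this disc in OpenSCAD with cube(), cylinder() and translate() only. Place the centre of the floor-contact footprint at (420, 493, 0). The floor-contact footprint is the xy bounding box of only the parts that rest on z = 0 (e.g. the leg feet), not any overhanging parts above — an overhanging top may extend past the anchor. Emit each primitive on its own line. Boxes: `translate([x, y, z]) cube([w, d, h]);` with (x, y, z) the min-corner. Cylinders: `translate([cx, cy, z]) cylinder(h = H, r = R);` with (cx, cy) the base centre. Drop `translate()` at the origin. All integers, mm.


translate([420, 493, 0]) cylinder(h = 23, r = 298);


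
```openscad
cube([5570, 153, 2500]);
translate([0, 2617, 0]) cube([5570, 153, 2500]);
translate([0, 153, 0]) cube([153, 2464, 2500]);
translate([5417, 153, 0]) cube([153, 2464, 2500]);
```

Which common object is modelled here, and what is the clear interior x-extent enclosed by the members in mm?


A house (or room) frame. The interior width is 5264 mm.

Four 2500 mm walls enclosing a rectangle with no floor or roof — a room or house frame. Outside width is 5570 mm and wall thickness is 153 mm, so the interior width is 5570 − 2 × 153 = 5264 mm.


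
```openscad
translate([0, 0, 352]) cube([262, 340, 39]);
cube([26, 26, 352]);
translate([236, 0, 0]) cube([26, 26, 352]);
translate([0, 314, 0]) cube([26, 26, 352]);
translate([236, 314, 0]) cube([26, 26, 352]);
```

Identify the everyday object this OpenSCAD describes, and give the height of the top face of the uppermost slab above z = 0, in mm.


A stool. The seat height is 391 mm.

A 262×340×39 slab at z = 352 on four corner posts — a stool. The seat top is 352 + 39 = 391 mm.


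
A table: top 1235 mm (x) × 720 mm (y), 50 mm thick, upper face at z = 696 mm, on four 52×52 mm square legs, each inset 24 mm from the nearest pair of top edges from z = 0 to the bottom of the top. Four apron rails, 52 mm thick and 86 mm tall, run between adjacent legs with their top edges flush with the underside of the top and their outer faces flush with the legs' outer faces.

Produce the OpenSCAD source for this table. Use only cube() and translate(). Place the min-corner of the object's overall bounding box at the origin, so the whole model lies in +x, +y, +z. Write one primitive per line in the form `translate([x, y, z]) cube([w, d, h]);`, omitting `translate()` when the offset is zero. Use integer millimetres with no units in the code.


translate([0, 0, 646]) cube([1235, 720, 50]);
translate([24, 24, 0]) cube([52, 52, 646]);
translate([1159, 24, 0]) cube([52, 52, 646]);
translate([24, 644, 0]) cube([52, 52, 646]);
translate([1159, 644, 0]) cube([52, 52, 646]);
translate([76, 24, 560]) cube([1083, 52, 86]);
translate([76, 644, 560]) cube([1083, 52, 86]);
translate([24, 76, 560]) cube([52, 568, 86]);
translate([1159, 76, 560]) cube([52, 568, 86]);


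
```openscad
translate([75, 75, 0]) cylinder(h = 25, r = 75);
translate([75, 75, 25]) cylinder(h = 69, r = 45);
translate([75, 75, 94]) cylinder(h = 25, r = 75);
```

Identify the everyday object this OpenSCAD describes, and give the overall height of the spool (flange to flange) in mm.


A spool. The overall height is 119 mm.

Three coaxial cylinders, large–small–large — a spool. Two 25 mm flanges and a 69 mm core give 25 + 69 + 25 = 119 mm.


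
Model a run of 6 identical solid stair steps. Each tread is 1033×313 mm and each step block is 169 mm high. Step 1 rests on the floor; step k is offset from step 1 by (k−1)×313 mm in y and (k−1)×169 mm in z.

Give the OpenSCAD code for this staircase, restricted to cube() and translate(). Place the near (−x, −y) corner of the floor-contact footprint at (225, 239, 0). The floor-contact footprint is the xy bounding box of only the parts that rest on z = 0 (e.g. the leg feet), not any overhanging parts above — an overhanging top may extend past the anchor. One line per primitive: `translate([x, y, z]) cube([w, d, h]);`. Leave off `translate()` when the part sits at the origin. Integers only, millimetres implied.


translate([225, 239, 0]) cube([1033, 313, 169]);
translate([225, 552, 169]) cube([1033, 313, 169]);
translate([225, 865, 338]) cube([1033, 313, 169]);
translate([225, 1178, 507]) cube([1033, 313, 169]);
translate([225, 1491, 676]) cube([1033, 313, 169]);
translate([225, 1804, 845]) cube([1033, 313, 169]);


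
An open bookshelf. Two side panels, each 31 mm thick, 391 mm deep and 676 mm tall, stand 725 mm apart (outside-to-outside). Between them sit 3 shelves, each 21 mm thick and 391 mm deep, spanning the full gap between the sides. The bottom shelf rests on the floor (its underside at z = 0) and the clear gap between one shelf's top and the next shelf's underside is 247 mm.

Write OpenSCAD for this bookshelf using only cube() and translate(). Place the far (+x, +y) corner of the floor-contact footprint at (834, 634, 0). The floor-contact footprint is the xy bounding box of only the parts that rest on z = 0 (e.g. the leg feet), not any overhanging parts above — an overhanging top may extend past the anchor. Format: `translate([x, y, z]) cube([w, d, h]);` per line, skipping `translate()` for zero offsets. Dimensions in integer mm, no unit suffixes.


translate([109, 243, 0]) cube([31, 391, 676]);
translate([803, 243, 0]) cube([31, 391, 676]);
translate([140, 243, 0]) cube([663, 391, 21]);
translate([140, 243, 268]) cube([663, 391, 21]);
translate([140, 243, 536]) cube([663, 391, 21]);


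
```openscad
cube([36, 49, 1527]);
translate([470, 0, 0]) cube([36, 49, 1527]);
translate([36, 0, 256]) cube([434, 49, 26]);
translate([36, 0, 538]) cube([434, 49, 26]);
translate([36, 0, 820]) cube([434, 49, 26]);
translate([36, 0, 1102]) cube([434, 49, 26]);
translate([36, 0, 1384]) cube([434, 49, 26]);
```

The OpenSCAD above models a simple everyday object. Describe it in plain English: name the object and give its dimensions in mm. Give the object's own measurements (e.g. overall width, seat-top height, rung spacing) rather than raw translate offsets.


A straight ladder. Two 36×49 mm vertical rails, 1527 mm tall, stand 506 mm apart (outside-to-outside) with their front faces coplanar on the −y side. 5 rungs, each 49 mm deep and 26 mm tall, span between the inner faces of the rails, front faces flush with the rails. The lowest rung's underside is at z = 256 mm and rungs are spaced 282 mm apart (underside to underside).


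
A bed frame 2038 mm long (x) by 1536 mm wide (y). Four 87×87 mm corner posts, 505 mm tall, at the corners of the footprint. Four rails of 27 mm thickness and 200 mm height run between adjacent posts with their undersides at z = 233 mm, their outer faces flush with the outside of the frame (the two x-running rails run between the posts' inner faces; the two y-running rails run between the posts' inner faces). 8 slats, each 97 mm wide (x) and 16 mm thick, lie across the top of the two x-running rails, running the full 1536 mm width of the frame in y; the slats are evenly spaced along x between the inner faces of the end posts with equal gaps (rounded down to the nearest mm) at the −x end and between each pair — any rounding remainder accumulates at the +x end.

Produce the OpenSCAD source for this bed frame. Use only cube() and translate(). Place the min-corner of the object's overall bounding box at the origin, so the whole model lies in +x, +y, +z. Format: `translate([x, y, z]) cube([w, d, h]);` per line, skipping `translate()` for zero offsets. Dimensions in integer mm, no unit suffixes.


cube([87, 87, 505]);
translate([0, 1449, 0]) cube([87, 87, 505]);
translate([1951, 0, 0]) cube([87, 87, 505]);
translate([1951, 1449, 0]) cube([87, 87, 505]);
translate([87, 0, 233]) cube([1864, 27, 200]);
translate([87, 1509, 233]) cube([1864, 27, 200]);
translate([0, 87, 233]) cube([27, 1362, 200]);
translate([2011, 87, 233]) cube([27, 1362, 200]);
translate([207, 0, 433]) cube([97, 1536, 16]);
translate([424, 0, 433]) cube([97, 1536, 16]);
translate([641, 0, 433]) cube([97, 1536, 16]);
translate([858, 0, 433]) cube([97, 1536, 16]);
translate([1075, 0, 433]) cube([97, 1536, 16]);
translate([1292, 0, 433]) cube([97, 1536, 16]);
translate([1509, 0, 433]) cube([97, 1536, 16]);
translate([1726, 0, 433]) cube([97, 1536, 16]);


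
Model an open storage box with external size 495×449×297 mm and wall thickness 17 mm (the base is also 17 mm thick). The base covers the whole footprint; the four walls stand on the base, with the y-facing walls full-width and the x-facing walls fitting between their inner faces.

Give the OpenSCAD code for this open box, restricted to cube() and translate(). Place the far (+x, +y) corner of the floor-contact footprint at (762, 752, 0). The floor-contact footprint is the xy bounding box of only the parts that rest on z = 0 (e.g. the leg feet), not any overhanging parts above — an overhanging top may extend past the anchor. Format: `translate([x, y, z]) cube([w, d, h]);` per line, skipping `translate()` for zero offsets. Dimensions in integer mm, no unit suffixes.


translate([267, 303, 0]) cube([495, 449, 17]);
translate([267, 303, 17]) cube([495, 17, 280]);
translate([267, 735, 17]) cube([495, 17, 280]);
translate([267, 320, 17]) cube([17, 415, 280]);
translate([745, 320, 17]) cube([17, 415, 280]);


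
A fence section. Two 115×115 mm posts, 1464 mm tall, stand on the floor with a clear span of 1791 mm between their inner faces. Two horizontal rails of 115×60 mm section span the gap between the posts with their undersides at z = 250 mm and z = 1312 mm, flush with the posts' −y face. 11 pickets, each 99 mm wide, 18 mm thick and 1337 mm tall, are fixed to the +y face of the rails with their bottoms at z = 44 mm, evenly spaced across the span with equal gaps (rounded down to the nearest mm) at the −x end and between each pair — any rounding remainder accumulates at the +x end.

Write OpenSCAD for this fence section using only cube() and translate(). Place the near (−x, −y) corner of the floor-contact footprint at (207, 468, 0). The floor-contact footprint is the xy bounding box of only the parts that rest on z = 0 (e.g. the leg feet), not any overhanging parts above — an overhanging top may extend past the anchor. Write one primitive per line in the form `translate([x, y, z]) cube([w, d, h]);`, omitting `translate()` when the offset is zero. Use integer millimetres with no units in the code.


translate([207, 468, 0]) cube([115, 115, 1464]);
translate([2113, 468, 0]) cube([115, 115, 1464]);
translate([322, 468, 250]) cube([1791, 115, 60]);
translate([322, 468, 1312]) cube([1791, 115, 60]);
translate([380, 583, 44]) cube([99, 18, 1337]);
translate([537, 583, 44]) cube([99, 18, 1337]);
translate([694, 583, 44]) cube([99, 18, 1337]);
translate([851, 583, 44]) cube([99, 18, 1337]);
translate([1008, 583, 44]) cube([99, 18, 1337]);
translate([1165, 583, 44]) cube([99, 18, 1337]);
translate([1322, 583, 44]) cube([99, 18, 1337]);
translate([1479, 583, 44]) cube([99, 18, 1337]);
translate([1636, 583, 44]) cube([99, 18, 1337]);
translate([1793, 583, 44]) cube([99, 18, 1337]);
translate([1950, 583, 44]) cube([99, 18, 1337]);


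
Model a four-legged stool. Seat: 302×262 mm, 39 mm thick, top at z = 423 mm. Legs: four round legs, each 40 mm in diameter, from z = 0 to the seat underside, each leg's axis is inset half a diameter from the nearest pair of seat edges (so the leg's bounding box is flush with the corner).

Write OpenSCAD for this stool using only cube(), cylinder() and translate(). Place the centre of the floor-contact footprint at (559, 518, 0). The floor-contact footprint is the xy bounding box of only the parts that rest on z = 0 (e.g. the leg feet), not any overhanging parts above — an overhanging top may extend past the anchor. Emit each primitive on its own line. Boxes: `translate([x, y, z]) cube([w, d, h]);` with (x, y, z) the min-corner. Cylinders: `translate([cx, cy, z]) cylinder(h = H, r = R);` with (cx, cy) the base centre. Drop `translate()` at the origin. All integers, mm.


// leg_h = 423 - 39 = 384
translate([408, 387, 384]) cube([302, 262, 39]);
translate([428, 407, 0]) cylinder(h = 384, r = 20);
translate([690, 407, 0]) cylinder(h = 384, r = 20);
translate([428, 629, 0]) cylinder(h = 384, r = 20);
translate([690, 629, 0]) cylinder(h = 384, r = 20);


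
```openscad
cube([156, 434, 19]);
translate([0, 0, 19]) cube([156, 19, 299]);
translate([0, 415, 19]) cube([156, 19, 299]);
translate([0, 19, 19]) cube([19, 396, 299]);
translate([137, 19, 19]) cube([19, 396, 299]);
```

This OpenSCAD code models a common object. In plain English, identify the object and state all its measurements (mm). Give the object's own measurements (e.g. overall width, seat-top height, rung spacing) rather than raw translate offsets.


An open-topped rectangular box: outside dimensions 156×434×318 mm, with a uniform wall and base thickness of 19 mm. The base is a full 156×434 slab on the floor; four walls sit on top of the base. The front and back walls (the −y and +y sides) span the full width; the two side walls fit between them.


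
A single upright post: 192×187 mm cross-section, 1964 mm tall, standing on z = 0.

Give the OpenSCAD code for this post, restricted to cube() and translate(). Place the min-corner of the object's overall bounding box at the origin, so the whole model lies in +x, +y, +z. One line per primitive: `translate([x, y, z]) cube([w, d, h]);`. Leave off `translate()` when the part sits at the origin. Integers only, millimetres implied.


cube([192, 187, 1964]);


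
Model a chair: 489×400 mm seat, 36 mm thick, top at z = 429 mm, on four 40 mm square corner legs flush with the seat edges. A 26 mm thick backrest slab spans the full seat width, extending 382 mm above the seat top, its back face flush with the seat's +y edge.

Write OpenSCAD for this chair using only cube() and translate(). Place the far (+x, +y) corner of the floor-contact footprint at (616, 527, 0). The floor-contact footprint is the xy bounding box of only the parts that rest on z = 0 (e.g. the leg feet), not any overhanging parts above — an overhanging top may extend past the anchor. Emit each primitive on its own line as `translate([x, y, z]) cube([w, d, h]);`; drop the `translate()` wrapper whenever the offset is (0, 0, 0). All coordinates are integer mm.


// leg_h = 429 - 36 = 393
translate([127, 127, 393]) cube([489, 400, 36]);
translate([127, 127, 0]) cube([40, 40, 393]);
translate([576, 127, 0]) cube([40, 40, 393]);
translate([127, 487, 0]) cube([40, 40, 393]);
translate([576, 487, 0]) cube([40, 40, 393]);
translate([127, 501, 429]) cube([489, 26, 382]);


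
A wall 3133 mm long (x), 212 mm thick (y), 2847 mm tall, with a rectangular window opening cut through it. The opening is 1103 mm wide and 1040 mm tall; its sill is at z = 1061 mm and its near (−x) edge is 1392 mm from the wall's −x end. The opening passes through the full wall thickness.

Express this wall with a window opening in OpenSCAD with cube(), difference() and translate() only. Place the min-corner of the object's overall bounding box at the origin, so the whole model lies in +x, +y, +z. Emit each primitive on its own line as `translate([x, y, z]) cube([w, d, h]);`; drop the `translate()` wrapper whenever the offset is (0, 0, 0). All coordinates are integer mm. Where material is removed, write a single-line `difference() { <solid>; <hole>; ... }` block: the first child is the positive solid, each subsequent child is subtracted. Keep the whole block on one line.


difference() { cube([3133, 212, 2847]); translate([1392, 0, 1061]) cube([1103, 212, 1040]); }


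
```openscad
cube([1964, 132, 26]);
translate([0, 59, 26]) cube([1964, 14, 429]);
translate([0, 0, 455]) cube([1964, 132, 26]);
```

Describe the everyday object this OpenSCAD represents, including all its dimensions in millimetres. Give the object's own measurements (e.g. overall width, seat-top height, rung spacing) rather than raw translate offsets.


An I-beam lying along x, 1964 mm long. Overall section height 481 mm. Two flanges 132 mm wide (y) and 26 mm thick, one on the floor and one at the top; a web 14 mm thick runs between them, centred on the flange width.


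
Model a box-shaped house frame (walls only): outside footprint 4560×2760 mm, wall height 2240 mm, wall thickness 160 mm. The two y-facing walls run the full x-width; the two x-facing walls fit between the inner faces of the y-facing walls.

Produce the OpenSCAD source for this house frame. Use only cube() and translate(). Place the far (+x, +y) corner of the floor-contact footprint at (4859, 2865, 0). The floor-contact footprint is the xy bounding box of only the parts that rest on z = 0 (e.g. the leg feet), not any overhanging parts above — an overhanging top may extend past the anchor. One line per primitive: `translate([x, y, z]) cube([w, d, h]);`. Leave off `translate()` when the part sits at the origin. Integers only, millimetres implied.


translate([299, 105, 0]) cube([4560, 160, 2240]);
translate([299, 2705, 0]) cube([4560, 160, 2240]);
translate([299, 265, 0]) cube([160, 2440, 2240]);
translate([4699, 265, 0]) cube([160, 2440, 2240]);


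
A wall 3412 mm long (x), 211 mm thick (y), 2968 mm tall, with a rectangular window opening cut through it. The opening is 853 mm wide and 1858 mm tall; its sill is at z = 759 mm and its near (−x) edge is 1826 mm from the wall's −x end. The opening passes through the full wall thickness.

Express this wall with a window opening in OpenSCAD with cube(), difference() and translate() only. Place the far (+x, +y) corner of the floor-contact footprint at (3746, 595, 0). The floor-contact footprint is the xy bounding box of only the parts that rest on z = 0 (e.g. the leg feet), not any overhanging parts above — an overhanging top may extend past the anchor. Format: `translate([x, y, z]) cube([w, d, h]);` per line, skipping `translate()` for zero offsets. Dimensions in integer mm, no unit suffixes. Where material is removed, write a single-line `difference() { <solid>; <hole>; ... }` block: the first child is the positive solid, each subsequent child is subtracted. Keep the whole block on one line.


difference() { translate([334, 384, 0]) cube([3412, 211, 2968]); translate([2160, 384, 759]) cube([853, 211, 1858]); }


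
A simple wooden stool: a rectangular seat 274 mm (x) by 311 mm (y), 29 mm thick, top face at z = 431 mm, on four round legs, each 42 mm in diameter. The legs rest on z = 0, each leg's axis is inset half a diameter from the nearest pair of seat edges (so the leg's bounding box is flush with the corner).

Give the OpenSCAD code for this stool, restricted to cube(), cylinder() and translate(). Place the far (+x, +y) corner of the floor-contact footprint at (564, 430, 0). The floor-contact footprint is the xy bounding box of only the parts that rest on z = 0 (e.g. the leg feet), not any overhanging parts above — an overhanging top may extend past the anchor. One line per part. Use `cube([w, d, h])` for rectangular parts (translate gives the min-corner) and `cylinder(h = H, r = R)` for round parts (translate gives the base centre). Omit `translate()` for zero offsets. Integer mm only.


translate([290, 119, 402]) cube([274, 311, 29]);
translate([311, 140, 0]) cylinder(h = 402, r = 21);
translate([543, 140, 0]) cylinder(h = 402, r = 21);
translate([311, 409, 0]) cylinder(h = 402, r = 21);
translate([543, 409, 0]) cylinder(h = 402, r = 21);


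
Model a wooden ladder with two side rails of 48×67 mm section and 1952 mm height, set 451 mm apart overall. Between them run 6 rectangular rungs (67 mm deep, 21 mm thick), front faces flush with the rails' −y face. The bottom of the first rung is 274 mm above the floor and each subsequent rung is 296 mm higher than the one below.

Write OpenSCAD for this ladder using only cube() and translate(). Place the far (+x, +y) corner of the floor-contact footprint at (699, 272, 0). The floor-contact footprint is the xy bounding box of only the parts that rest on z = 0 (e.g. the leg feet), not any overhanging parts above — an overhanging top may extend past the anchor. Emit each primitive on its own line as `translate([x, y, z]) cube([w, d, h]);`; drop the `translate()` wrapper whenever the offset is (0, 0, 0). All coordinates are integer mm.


translate([248, 205, 0]) cube([48, 67, 1952]);
translate([651, 205, 0]) cube([48, 67, 1952]);
translate([296, 205, 274]) cube([355, 67, 21]);
translate([296, 205, 570]) cube([355, 67, 21]);
translate([296, 205, 866]) cube([355, 67, 21]);
translate([296, 205, 1162]) cube([355, 67, 21]);
translate([296, 205, 1458]) cube([355, 67, 21]);
translate([296, 205, 1754]) cube([355, 67, 21]);


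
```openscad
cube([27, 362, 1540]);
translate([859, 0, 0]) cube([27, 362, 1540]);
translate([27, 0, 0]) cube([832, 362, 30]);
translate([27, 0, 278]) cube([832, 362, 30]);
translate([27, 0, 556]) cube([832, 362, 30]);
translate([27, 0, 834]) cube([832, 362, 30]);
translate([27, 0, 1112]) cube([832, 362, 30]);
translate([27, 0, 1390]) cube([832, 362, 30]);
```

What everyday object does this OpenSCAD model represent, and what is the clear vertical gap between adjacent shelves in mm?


A bookshelf. The clear shelf gap is 248 mm.

Two tall side panels with 6 horizontal boards between them — a bookshelf. The first two shelf undersides are at z = 0 and z = 278; with shelf thickness 30, the clear gap is 278 − 0 − 30 = 248 mm.


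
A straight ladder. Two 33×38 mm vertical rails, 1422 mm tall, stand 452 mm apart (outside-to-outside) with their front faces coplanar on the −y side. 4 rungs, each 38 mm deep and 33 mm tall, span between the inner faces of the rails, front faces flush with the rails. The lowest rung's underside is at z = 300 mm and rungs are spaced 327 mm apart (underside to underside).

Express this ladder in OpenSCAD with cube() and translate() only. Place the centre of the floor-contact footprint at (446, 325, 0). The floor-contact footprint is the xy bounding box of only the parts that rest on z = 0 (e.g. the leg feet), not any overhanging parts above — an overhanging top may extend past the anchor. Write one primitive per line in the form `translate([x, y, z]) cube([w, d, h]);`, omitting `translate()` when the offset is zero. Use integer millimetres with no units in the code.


translate([220, 306, 0]) cube([33, 38, 1422]);
translate([639, 306, 0]) cube([33, 38, 1422]);
translate([253, 306, 300]) cube([386, 38, 33]);
translate([253, 306, 627]) cube([386, 38, 33]);
translate([253, 306, 954]) cube([386, 38, 33]);
translate([253, 306, 1281]) cube([386, 38, 33]);


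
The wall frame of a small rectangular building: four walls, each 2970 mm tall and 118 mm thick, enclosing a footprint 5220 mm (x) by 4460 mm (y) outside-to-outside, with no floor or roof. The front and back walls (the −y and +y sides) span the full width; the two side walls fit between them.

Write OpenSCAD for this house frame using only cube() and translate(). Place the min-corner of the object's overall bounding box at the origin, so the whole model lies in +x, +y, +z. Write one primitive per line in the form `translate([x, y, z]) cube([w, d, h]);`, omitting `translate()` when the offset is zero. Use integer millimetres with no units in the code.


cube([5220, 118, 2970]);
translate([0, 4342, 0]) cube([5220, 118, 2970]);
translate([0, 118, 0]) cube([118, 4224, 2970]);
translate([5102, 118, 0]) cube([118, 4224, 2970]);


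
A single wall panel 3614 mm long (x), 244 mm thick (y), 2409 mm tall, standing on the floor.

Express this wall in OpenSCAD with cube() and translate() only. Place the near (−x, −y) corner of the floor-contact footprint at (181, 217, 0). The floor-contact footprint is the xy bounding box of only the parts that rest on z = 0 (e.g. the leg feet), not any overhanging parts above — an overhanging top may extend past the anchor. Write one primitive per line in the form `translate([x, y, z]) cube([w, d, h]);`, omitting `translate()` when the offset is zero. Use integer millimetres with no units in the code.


translate([181, 217, 0]) cube([3614, 244, 2409]);


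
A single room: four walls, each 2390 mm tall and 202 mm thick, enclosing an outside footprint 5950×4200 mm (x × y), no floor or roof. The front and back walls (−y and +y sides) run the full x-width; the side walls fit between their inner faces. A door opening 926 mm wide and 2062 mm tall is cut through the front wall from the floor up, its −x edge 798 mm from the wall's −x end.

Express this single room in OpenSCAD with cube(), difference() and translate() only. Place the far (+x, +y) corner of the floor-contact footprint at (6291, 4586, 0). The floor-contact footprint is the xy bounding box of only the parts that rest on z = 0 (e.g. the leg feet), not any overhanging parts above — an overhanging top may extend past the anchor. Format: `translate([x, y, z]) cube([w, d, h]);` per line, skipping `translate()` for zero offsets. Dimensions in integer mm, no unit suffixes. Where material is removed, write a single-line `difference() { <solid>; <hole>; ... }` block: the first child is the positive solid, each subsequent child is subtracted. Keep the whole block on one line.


difference() { translate([341, 386, 0]) cube([5950, 202, 2390]); translate([1139, 386, 0]) cube([926, 202, 2062]); }
translate([341, 4384, 0]) cube([5950, 202, 2390]);
translate([341, 588, 0]) cube([202, 3796, 2390]);
translate([6089, 588, 0]) cube([202, 3796, 2390]);


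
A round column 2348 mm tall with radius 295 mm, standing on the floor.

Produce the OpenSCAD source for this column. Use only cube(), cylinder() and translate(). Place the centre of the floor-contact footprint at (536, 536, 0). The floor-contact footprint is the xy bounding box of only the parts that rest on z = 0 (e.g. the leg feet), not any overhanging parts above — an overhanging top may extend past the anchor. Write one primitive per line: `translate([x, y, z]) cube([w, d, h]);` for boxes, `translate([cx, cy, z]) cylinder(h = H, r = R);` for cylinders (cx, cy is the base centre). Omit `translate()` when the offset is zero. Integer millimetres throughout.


translate([536, 536, 0]) cylinder(h = 2348, r = 295);


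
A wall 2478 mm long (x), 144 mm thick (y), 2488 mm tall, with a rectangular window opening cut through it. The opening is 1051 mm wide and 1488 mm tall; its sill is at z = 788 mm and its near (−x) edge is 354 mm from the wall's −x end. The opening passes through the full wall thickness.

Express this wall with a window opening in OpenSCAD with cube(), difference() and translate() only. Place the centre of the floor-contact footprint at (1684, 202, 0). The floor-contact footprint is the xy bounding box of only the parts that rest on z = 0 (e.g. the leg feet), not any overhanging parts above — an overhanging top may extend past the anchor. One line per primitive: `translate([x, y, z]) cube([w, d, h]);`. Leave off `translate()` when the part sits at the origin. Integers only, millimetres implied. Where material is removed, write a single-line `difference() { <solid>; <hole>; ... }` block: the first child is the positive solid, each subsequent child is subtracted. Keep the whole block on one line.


difference() { translate([445, 130, 0]) cube([2478, 144, 2488]); translate([799, 130, 788]) cube([1051, 144, 1488]); }


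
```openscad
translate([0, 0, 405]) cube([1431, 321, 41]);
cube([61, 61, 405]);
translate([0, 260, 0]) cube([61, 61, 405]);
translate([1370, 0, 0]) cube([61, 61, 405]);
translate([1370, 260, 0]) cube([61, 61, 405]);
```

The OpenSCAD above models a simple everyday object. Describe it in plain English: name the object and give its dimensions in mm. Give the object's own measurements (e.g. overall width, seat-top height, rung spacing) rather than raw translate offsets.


A bench: a 1431×321 mm seat slab, 41 mm thick, top at z = 446 mm, on four 61×61 mm square legs flush with the seat corners and standing on z = 0.


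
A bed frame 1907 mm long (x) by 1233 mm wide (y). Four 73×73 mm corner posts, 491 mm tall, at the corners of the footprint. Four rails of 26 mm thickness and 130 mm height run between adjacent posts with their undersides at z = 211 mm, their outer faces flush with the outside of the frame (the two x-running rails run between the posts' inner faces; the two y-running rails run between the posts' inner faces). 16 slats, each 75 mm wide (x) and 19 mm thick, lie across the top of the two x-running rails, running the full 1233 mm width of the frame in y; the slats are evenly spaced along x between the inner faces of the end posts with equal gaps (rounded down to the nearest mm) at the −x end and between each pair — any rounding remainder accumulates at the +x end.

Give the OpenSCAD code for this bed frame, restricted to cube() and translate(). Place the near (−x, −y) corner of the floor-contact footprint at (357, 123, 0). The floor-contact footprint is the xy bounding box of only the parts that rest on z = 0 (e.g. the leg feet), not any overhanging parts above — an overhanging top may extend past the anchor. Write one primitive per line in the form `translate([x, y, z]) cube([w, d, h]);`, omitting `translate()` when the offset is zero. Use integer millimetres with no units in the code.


translate([357, 123, 0]) cube([73, 73, 491]);
translate([357, 1283, 0]) cube([73, 73, 491]);
translate([2191, 123, 0]) cube([73, 73, 491]);
translate([2191, 1283, 0]) cube([73, 73, 491]);
translate([430, 123, 211]) cube([1761, 26, 130]);
translate([430, 1330, 211]) cube([1761, 26, 130]);
translate([357, 196, 211]) cube([26, 1087, 130]);
translate([2238, 196, 211]) cube([26, 1087, 130]);
translate([463, 123, 341]) cube([75, 1233, 19]);
translate([571, 123, 341]) cube([75, 1233, 19]);
translate([679, 123, 341]) cube([75, 1233, 19]);
translate([787, 123, 341]) cube([75, 1233, 19]);
translate([895, 123, 341]) cube([75, 1233, 19]);
translate([1003, 123, 341]) cube([75, 1233, 19]);
translate([1111, 123, 341]) cube([75, 1233, 19]);
translate([1219, 123, 341]) cube([75, 1233, 19]);
translate([1327, 123, 341]) cube([75, 1233, 19]);
translate([1435, 123, 341]) cube([75, 1233, 19]);
translate([1543, 123, 341]) cube([75, 1233, 19]);
translate([1651, 123, 341]) cube([75, 1233, 19]);
translate([1759, 123, 341]) cube([75, 1233, 19]);
translate([1867, 123, 341]) cube([75, 1233, 19]);
translate([1975, 123, 341]) cube([75, 1233, 19]);
translate([2083, 123, 341]) cube([75, 1233, 19]);


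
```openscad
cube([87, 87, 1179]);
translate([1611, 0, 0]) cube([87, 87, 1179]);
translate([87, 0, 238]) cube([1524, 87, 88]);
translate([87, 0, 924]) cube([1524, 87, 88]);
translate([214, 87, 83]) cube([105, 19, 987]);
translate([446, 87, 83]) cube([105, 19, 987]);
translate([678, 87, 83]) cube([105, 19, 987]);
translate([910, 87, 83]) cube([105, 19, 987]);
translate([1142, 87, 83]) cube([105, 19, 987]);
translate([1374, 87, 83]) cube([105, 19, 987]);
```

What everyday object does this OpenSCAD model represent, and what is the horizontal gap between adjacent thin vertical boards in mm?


A fence section. The picket gap is 127 mm.

Two posts, two rails, 6 pickets — a fence section. Span 1524 mm holds 6 pickets of 105 mm with 7 equal gaps: ⌊(1524 − 6·105) / 7⌋ = 127 mm.


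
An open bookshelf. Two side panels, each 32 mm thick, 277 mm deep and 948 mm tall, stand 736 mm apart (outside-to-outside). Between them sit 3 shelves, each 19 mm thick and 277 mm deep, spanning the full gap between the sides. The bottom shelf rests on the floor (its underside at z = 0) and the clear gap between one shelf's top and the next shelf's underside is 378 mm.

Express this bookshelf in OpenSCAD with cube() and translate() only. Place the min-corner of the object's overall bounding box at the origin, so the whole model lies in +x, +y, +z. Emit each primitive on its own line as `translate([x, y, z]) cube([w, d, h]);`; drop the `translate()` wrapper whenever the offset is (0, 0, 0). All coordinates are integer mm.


cube([32, 277, 948]);
translate([704, 0, 0]) cube([32, 277, 948]);
translate([32, 0, 0]) cube([672, 277, 19]);
translate([32, 0, 397]) cube([672, 277, 19]);
translate([32, 0, 794]) cube([672, 277, 19]);


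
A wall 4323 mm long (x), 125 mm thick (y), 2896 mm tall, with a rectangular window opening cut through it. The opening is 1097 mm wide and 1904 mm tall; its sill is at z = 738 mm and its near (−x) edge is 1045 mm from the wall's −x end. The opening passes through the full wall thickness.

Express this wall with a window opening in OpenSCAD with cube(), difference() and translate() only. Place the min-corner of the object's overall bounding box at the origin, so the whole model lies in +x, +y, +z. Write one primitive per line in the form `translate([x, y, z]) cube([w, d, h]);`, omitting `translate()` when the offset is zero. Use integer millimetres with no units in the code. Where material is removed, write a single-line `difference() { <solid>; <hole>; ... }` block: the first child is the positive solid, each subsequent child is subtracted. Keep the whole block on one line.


difference() { cube([4323, 125, 2896]); translate([1045, 0, 738]) cube([1097, 125, 1904]); }


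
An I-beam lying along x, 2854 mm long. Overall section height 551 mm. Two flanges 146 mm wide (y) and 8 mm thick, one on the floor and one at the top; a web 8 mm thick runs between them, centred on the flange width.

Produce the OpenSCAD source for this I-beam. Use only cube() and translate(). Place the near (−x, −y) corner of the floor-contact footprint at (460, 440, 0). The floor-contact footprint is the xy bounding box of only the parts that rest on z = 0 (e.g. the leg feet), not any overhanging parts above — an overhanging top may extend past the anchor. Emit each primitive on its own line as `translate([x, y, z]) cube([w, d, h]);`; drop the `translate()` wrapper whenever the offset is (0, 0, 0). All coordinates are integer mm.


translate([460, 440, 0]) cube([2854, 146, 8]);
translate([460, 509, 8]) cube([2854, 8, 535]);
translate([460, 440, 543]) cube([2854, 146, 8]);


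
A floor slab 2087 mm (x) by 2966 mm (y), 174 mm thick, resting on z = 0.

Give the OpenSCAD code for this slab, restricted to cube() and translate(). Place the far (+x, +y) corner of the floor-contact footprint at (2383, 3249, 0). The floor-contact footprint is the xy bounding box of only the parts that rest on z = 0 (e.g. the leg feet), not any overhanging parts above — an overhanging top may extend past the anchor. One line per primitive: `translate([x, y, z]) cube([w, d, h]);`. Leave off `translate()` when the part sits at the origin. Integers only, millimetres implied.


translate([296, 283, 0]) cube([2087, 2966, 174]);


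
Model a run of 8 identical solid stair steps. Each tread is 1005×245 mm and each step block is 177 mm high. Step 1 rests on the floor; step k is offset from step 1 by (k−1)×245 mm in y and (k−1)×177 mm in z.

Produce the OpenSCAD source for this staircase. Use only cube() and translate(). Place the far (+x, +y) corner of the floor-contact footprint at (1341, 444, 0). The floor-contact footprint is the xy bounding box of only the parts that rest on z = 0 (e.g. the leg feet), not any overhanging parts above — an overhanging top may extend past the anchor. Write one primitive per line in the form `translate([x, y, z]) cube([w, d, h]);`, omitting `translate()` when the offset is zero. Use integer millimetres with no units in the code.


translate([336, 199, 0]) cube([1005, 245, 177]);
translate([336, 444, 177]) cube([1005, 245, 177]);
translate([336, 689, 354]) cube([1005, 245, 177]);
translate([336, 934, 531]) cube([1005, 245, 177]);
translate([336, 1179, 708]) cube([1005, 245, 177]);
translate([336, 1424, 885]) cube([1005, 245, 177]);
translate([336, 1669, 1062]) cube([1005, 245, 177]);
translate([336, 1914, 1239]) cube([1005, 245, 177]);


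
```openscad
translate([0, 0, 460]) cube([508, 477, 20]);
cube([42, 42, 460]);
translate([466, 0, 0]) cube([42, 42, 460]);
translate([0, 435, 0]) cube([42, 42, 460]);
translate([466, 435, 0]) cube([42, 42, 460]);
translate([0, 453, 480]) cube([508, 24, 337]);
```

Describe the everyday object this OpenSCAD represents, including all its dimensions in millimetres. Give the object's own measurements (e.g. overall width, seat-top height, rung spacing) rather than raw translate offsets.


A chair. The seat is a 508×477×20 mm slab with its top at z = 480 mm, on four 42×42 mm corner legs (flush with the seat edges, standing on z = 0). A flat backrest 24 mm thick, 337 mm tall, spans the full seat width and rises from the seat top along its +y edge, rear face flush with the rear of the seat.
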